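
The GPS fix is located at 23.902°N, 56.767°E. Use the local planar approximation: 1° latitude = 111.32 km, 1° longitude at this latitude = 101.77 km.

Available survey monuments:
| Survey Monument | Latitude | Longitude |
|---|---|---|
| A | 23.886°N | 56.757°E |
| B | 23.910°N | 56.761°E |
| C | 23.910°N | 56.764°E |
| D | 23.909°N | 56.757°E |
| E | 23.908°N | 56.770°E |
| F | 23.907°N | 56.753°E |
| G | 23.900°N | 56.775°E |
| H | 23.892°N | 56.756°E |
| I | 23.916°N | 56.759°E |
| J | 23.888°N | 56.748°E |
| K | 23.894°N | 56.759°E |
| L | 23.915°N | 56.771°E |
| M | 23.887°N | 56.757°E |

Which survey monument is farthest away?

Distances from 23.902°N, 56.767°E:
A: 2.051 km
B: 1.080 km
C: 0.941 km
D: 1.282 km
E: 0.734 km
F: 1.530 km
G: 0.844 km
H: 1.579 km
I: 1.758 km
J: 2.484 km
K: 1.207 km
L: 1.503 km
M: 1.955 km
Maximum: J at 2.484 km.

J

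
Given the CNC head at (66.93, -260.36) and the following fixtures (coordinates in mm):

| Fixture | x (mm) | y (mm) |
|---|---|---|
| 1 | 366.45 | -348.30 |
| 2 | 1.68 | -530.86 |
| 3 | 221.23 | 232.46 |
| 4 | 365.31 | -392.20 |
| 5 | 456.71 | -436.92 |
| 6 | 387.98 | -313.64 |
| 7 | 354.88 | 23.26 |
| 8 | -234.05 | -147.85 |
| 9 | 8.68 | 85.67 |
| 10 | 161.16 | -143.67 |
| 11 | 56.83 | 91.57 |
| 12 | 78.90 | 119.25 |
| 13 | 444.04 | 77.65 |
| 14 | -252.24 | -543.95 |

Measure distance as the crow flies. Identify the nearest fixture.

Distances from (66.93, -260.36):
1: √((299.52)² + (-87.94)²) = √(89712.2304 + 7733.4436) = 312.16 mm
2: √((-65.25)² + (-270.50)²) = √(4257.5625 + 73170.2500) = 278.26 mm
3: √((154.30)² + (492.82)²) = √(23808.4900 + 242871.5524) = 516.41 mm
4: √((298.38)² + (-131.84)²) = √(89030.6244 + 17381.7856) = 326.21 mm
5: √((389.78)² + (-176.56)²) = √(151928.4484 + 31173.4336) = 427.90 mm
6: √((321.05)² + (-53.28)²) = √(103073.1025 + 2838.7584) = 325.44 mm
7: √((287.95)² + (283.62)²) = √(82915.2025 + 80440.3044) = 404.17 mm
8: √((-300.98)² + (112.51)²) = √(90588.9604 + 12658.5001) = 321.32 mm
9: √((-58.25)² + (346.03)²) = √(3393.0625 + 119736.7609) = 350.90 mm
10: √((94.23)² + (116.69)²) = √(8879.2929 + 13616.5561) = 149.99 mm
11: √((-10.10)² + (351.93)²) = √(102.0100 + 123854.7249) = 352.07 mm
12: √((11.97)² + (379.61)²) = √(143.2809 + 144103.7521) = 379.80 mm
13: √((377.11)² + (338.01)²) = √(142211.9521 + 114250.7601) = 506.42 mm
14: √((-319.17)² + (-283.59)²) = √(101869.4889 + 80423.2881) = 426.96 mm
Minimum: 10 at 149.99 mm.

10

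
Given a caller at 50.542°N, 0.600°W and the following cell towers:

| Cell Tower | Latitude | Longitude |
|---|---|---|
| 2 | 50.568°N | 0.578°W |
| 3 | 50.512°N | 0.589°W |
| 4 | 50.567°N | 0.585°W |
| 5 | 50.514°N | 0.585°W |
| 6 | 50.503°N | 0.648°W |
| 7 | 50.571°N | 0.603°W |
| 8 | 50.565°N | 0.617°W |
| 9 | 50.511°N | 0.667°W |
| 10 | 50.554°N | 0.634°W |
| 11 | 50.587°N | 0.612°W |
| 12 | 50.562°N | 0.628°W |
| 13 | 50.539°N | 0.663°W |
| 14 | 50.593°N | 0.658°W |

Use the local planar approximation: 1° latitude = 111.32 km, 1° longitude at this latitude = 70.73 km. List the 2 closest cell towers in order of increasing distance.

Distances from 50.542°N, 0.600°W:
2: √((0.026·111.32)² + (0.022·70.73)²) = √(8.37709 + 2.42132) = 3.286 km
3: √((-0.030·111.32)² + (0.011·70.73)²) = √(11.15293 + 0.60533) = 3.429 km
4: √((0.025·111.32)² + (0.015·70.73)²) = √(7.74509 + 1.12561) = 2.978 km
5: √((-0.028·111.32)² + (0.015·70.73)²) = √(9.71544 + 1.12561) = 3.293 km
6: √((-0.039·111.32)² + (-0.048·70.73)²) = √(18.84845 + 11.52630) = 5.511 km
7: √((0.029·111.32)² + (-0.003·70.73)²) = √(10.42179 + 0.04502) = 3.235 km
8: √((0.023·111.32)² + (-0.017·70.73)²) = √(6.55544 + 1.44579) = 2.829 km
9: √((-0.031·111.32)² + (-0.067·70.73)²) = √(11.90885 + 22.45727) = 5.862 km
10: √((0.012·111.32)² + (-0.034·70.73)²) = √(1.78447 + 5.78316) = 2.751 km
11: √((0.045·111.32)² + (-0.012·70.73)²) = √(25.09409 + 0.72039) = 5.081 km
12: √((0.020·111.32)² + (-0.028·70.73)²) = √(4.95686 + 3.92214) = 2.980 km
13: √((-0.003·111.32)² + (-0.063·70.73)²) = √(0.11153 + 19.85585) = 4.468 km
14: √((0.051·111.32)² + (-0.058·70.73)²) = √(32.23196 + 16.82919) = 7.004 km
Sorted: 10 (2.751 km) < 8 (2.829 km) < 4 (2.978 km) < 12 (2.980 km) < …

10, 8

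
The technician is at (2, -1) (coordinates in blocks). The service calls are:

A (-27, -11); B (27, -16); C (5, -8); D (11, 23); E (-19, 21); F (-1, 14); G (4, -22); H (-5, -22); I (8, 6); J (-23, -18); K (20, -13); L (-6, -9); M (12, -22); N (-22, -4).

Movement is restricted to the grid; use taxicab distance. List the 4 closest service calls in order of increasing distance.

C, I, L, F

Distances from (2, -1):
A: 39 blocks
B: 40 blocks
C: 10 blocks
D: 33 blocks
E: 43 blocks
F: 18 blocks
G: 23 blocks
H: 28 blocks
I: 13 blocks
J: 42 blocks
K: 30 blocks
L: 16 blocks
M: 31 blocks
N: 27 blocks
Sorted: C (10 blocks) < I (13 blocks) < L (16 blocks) < F (18 blocks) < G (23 blocks) < N (27 blocks) < …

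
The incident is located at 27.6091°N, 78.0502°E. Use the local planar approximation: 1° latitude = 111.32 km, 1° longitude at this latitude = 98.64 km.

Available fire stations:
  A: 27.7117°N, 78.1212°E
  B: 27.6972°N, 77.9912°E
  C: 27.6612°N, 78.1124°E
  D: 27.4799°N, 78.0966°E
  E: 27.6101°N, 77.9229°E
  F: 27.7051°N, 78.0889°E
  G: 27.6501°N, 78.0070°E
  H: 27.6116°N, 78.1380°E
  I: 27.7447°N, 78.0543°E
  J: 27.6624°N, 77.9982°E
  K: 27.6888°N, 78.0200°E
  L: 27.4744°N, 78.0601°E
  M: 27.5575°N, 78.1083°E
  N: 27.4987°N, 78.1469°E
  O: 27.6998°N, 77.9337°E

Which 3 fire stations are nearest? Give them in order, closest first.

Distances from 27.6091°N, 78.0502°E:
A: 13.3977 km
B: 11.4041 km
C: 8.4428 km
D: 15.0932 km
E: 12.5574 km
F: 11.3481 km
G: 6.2442 km
H: 8.6651 km
I: 15.1004 km
J: 7.8431 km
K: 9.3590 km
L: 15.0266 km
M: 8.1141 km
N: 15.5570 km
O: 15.2971 km
Sorted: G (6.2442 km) < J (7.8431 km) < M (8.1141 km) < C (8.4428 km) < H (8.6651 km) < …

G, J, M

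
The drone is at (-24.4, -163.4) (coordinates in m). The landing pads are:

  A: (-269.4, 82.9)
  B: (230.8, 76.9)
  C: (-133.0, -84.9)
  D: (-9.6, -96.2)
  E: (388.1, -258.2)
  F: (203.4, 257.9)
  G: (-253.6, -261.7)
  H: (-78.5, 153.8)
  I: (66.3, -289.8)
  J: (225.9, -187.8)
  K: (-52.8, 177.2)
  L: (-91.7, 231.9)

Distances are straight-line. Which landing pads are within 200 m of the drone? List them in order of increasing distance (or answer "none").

D, C, I

Distances from (-24.4, -163.4):
A: 347.4 m
B: 350.5 m
C: 134.0 m
D: 68.8 m
E: 423.3 m
F: 478.9 m
G: 249.4 m
H: 321.8 m
I: 155.6 m
J: 251.5 m
K: 341.8 m
L: 401.0 m
Threshold 200 m: D (68.8 m), C (134.0 m), I (155.6 m) are within range.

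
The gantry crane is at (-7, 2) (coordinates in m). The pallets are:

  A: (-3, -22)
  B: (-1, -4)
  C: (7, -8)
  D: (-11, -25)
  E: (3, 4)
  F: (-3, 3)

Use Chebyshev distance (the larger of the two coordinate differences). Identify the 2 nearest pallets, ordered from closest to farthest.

F, B

Distances from (-7, 2):
A: max(|4|, |-24|) = 24 m
B: max(|6|, |-6|) = 6 m
C: max(|14|, |-10|) = 14 m
D: max(|-4|, |-27|) = 27 m
E: max(|10|, |2|) = 10 m
F: max(|4|, |1|) = 4 m
Sorted: F (4 m) < B (6 m) < E (10 m) < C (14 m) < …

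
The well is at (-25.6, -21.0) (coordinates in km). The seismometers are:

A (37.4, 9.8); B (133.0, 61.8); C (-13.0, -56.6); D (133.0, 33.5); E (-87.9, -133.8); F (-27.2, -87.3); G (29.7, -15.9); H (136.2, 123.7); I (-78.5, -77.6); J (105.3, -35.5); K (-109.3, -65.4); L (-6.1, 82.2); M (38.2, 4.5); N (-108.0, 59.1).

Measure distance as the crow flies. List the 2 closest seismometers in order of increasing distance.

Distances from (-25.6, -21.0):
A: 70.1 km
B: 178.9 km
C: 37.8 km
D: 167.7 km
E: 128.9 km
F: 66.3 km
G: 55.5 km
H: 217.1 km
I: 77.5 km
J: 131.7 km
K: 94.7 km
L: 105.0 km
M: 68.7 km
N: 114.9 km
Sorted: C (37.8 km) < G (55.5 km) < F (66.3 km) < M (68.7 km) < …

C, G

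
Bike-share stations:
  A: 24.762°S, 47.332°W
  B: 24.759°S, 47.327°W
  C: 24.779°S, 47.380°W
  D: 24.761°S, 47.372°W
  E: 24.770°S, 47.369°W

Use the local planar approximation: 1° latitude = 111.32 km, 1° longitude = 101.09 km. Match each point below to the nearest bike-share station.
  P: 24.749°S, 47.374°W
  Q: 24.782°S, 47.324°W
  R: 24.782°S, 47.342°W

P→D; Q→A; R→A

P at 24.749°S, 47.374°W:
  A: √((-0.013·111.32)² + (0.042·101.09)²) = √(2.09427 + 18.02665) = 4.486 km
  B: √((-0.010·111.32)² + (0.047·101.09)²) = √(1.23921 + 22.57419) = 4.880 km
  C: √((-0.030·111.32)² + (-0.006·101.09)²) = √(11.15293 + 0.36789) = 3.394 km
  D: √((-0.012·111.32)² + (0.002·101.09)²) = √(1.78447 + 0.04088) = 1.351 km
  E: √((-0.021·111.32)² + (0.005·101.09)²) = √(5.46493 + 0.25548) = 2.392 km
  → nearest: D (1.351 km)
Q at 24.782°S, 47.324°W:
  A: √((0.020·111.32)² + (-0.008·101.09)²) = √(4.95686 + 0.65403) = 2.369 km
  B: √((0.023·111.32)² + (-0.003·101.09)²) = √(6.55544 + 0.09197) = 2.578 km
  C: √((0.003·111.32)² + (-0.056·101.09)²) = √(0.11153 + 32.04737) = 5.671 km
  D: √((0.021·111.32)² + (-0.048·101.09)²) = √(5.46493 + 23.54501) = 5.386 km
  E: √((0.012·111.32)² + (-0.045·101.09)²) = √(1.78447 + 20.69386) = 4.741 km
  → nearest: A (2.369 km)
R at 24.782°S, 47.342°W:
  A: √((0.020·111.32)² + (0.010·101.09)²) = √(4.95686 + 1.02192) = 2.445 km
  B: √((0.023·111.32)² + (0.015·101.09)²) = √(6.55544 + 2.29932) = 2.976 km
  C: √((0.003·111.32)² + (-0.038·101.09)²) = √(0.11153 + 14.75651) = 3.856 km
  D: √((0.021·111.32)² + (-0.030·101.09)²) = √(5.46493 + 9.19727) = 3.829 km
  E: √((0.012·111.32)² + (-0.027·101.09)²) = √(1.78447 + 7.44979) = 3.039 km
  → nearest: A (2.445 km)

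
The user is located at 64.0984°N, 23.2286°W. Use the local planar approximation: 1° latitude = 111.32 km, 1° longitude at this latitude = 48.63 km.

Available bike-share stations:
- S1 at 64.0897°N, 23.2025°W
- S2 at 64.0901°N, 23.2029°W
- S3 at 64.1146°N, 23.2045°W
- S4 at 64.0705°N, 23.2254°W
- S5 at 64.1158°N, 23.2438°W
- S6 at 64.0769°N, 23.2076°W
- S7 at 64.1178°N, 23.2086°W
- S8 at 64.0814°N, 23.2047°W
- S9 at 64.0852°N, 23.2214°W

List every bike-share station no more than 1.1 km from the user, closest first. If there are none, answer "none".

none

Distances from 64.0984°N, 23.2286°W:
S1: √((-0.0087·111.32)² + (0.0261·48.63)²) = √(0.937961 + 1.610978) = 1.5965 km
S2: √((-0.0083·111.32)² + (0.0257·48.63)²) = √(0.853695 + 1.561978) = 1.5542 km
S3: √((0.0162·111.32)² + (0.0241·48.63)²) = √(3.252194 + 1.373544) = 2.1508 km
S4: √((-0.0279·111.32)² + (0.0032·48.63)²) = √(9.646168 + 0.024216) = 3.1097 km
S5: √((0.0174·111.32)² + (-0.0152·48.63)²) = √(3.751845 + 0.546381) = 2.0732 km
S6: √((-0.0215·111.32)² + (0.0210·48.63)²) = √(5.728268 + 1.042911) = 2.6021 km
S7: √((0.0194·111.32)² + (0.0200·48.63)²) = √(4.663907 + 0.945951) = 2.3685 km
S8: √((-0.0170·111.32)² + (0.0239·48.63)²) = √(3.581329 + 1.350841) = 2.2208 km
S9: √((-0.0132·111.32)² + (0.0072·48.63)²) = √(2.159207 + 0.122595) = 1.5106 km
Threshold 1.1 km: none within range.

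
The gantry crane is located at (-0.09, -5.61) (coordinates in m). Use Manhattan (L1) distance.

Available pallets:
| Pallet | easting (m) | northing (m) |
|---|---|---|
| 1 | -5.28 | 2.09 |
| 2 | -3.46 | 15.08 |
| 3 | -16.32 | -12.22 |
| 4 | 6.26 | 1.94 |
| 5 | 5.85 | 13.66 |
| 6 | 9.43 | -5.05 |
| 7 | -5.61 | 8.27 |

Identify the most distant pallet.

Distances from (-0.09, -5.61):
1: 12.89 m
2: 24.06 m
3: 22.84 m
4: 13.90 m
5: 25.21 m
6: 10.08 m
7: 19.40 m
Maximum: 5 at 25.21 m.

5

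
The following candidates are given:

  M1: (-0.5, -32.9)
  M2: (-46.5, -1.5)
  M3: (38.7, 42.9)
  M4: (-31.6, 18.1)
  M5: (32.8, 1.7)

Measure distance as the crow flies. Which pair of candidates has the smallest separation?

Pairwise distances:
M2–M4: 24.6
M3–M5: 41.6
M1–M5: 48.0
M1–M2: 55.7
M1–M4: 59.7
M4–M5: 66.5
M3–M4: 74.5
M2–M5: 79.4
M1–M3: 85.3
M2–M3: 96.1
Closest pair: M2–M4 at 24.6.

M2 and M4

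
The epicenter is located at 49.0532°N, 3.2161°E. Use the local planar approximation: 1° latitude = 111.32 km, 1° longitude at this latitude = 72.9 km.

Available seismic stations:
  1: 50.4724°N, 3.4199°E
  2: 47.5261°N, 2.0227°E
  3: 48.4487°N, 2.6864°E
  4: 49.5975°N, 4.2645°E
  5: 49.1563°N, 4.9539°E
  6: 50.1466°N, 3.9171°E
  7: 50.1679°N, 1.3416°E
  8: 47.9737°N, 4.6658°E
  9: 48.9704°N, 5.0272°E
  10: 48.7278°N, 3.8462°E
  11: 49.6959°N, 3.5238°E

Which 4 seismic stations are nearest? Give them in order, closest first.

Distances from 49.0532°N, 3.2161°E:
1: 158.6824 km
2: 190.9652 km
3: 77.5852 km
4: 97.5327 km
5: 127.2044 km
6: 132.0099 km
7: 184.5845 km
8: 160.0304 km
9: 132.3505 km
10: 58.4987 km
11: 74.9794 km
Sorted: 10 (58.4987 km) < 11 (74.9794 km) < 3 (77.5852 km) < 4 (97.5327 km) < 5 (127.2044 km) < 6 (132.0099 km) < …

10, 11, 3, 4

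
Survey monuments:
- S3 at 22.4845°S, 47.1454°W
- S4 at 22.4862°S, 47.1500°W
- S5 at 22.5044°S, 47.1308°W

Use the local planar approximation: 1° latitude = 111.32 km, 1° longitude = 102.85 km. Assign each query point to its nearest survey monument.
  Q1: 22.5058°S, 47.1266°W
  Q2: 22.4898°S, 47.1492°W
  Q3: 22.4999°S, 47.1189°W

Q1→S5; Q2→S4; Q3→S5

Q1 at 22.5058°S, 47.1266°W:
  S3: √((0.0213·111.32)² + (-0.0188·102.85)²) = √(5.622191 + 3.738732) = 3.0596 km
  S4: √((0.0196·111.32)² + (-0.0234·102.85)²) = √(4.760565 + 5.792157) = 3.2485 km
  S5: √((0.0014·111.32)² + (-0.0042·102.85)²) = √(0.024289 + 0.186598) = 0.4592 km
  → nearest: S5 (0.4592 km)
Q2 at 22.4898°S, 47.1492°W:
  S3: √((0.0053·111.32)² + (0.0038·102.85)²) = √(0.348095 + 0.152748) = 0.7077 km
  S4: √((0.0036·111.32)² + (-0.0008·102.85)²) = √(0.160602 + 0.006770) = 0.4091 km
  S5: √((-0.0146·111.32)² + (0.0184·102.85)²) = √(2.641509 + 3.581329) = 2.4946 km
  → nearest: S4 (0.4091 km)
Q3 at 22.4999°S, 47.1189°W:
  S3: √((0.0154·111.32)² + (-0.0265·102.85)²) = √(2.938920 + 7.428487) = 3.2198 km
  S4: √((0.0137·111.32)² + (-0.0311·102.85)²) = √(2.325881 + 10.231266) = 3.5436 km
  S5: √((-0.0045·111.32)² + (-0.0119·102.85)²) = √(0.250941 + 1.497968) = 1.3225 km
  → nearest: S5 (1.3225 km)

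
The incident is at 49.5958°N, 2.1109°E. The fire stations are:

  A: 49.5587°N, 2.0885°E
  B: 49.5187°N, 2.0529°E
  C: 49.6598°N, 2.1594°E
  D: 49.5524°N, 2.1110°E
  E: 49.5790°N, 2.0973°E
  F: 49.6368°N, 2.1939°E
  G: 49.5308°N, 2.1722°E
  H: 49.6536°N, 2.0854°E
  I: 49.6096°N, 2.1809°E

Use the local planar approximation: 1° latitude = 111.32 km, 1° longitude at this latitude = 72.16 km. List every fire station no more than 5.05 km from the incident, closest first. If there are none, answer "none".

Distances from 49.5958°N, 2.1109°E:
A: 4.4350 km
B: 9.5489 km
C: 7.9377 km
D: 4.8313 km
E: 2.1120 km
F: 7.5301 km
G: 8.4808 km
H: 6.6922 km
I: 5.2796 km
Threshold 5.05 km: E (2.1120 km), A (4.4350 km), D (4.8313 km) are within range.

E, A, D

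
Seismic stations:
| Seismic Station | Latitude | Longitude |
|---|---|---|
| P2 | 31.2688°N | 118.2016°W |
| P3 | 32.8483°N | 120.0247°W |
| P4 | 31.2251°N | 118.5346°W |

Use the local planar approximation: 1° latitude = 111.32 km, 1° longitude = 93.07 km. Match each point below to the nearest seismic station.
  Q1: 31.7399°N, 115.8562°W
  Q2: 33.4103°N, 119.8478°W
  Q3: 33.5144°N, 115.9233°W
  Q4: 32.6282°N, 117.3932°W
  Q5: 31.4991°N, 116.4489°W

Q1→P2; Q2→P3; Q3→P2; Q4→P2; Q5→P2

Q1 at 31.7399°N, 115.8562°W:
  P2: √((-0.4711·111.32)² + (-2.3454·93.07)²) = √(2750.252726 + 47648.942820) = 224.4977 km
  P3: √((1.1084·111.32)² + (-4.1685·93.07)²) = √(15224.373485 + 150514.742342) = 407.1107 km
  P4: √((-0.5148·111.32)² + (-2.6784·93.07)²) = √(3284.153682 + 62139.864291) = 255.7812 km
  → nearest: P2 (224.4977 km)
Q2 at 33.4103°N, 119.8478°W:
  P2: √((-2.1415·111.32)² + (1.6462·93.07)²) = √(56830.640772 + 23473.866078) = 283.3805 km
  P3: √((-0.5620·111.32)² + (-0.1769·93.07)²) = √(3913.983824 + 271.066029) = 64.6920 km
  P4: √((-2.1852·111.32)² + (1.3132·93.07)²) = √(59173.707278 + 14937.612047) = 272.2339 km
  → nearest: P3 (64.6920 km)
Q3 at 33.5144°N, 115.9233°W:
  P2: √((-2.2456·111.32)² + (-2.2783·93.07)²) = √(62490.096392 + 44961.547256) = 327.7982 km
  P3: √((-0.6661·111.32)² + (-4.1014·93.07)²) = √(5498.259872 + 145708.095592) = 388.8526 km
  P4: √((-2.2893·111.32)² + (-2.6113·93.07)²) = √(64945.910823 + 59065.374961) = 352.1524 km
  → nearest: P2 (327.7982 km)
Q4 at 32.6282°N, 117.3932°W:
  P2: √((-1.3594·111.32)² + (-0.8084·93.07)²) = √(22900.287068 + 5660.724743) = 169.0000 km
  P3: √((0.2201·111.32)² + (-2.6315·93.07)²) = √(600.325070 + 59982.722897) = 246.1362 km
  P4: √((-1.4031·111.32)² + (-1.1414·93.07)²) = √(24396.281989 + 11284.833721) = 188.8945 km
  → nearest: P2 (169.0000 km)
Q5 at 31.4991°N, 116.4489°W:
  P2: √((-0.2303·111.32)² + (-1.7527·93.07)²) = √(657.255564 + 26609.370538) = 165.1261 km
  P3: √((1.3492·111.32)² + (-3.5758·93.07)²) = √(22557.920427 + 110755.644314) = 365.1213 km
  P4: √((-0.2740·111.32)² + (-2.0857·93.07)²) = √(930.352483 + 37681.059891) = 196.4979 km
  → nearest: P2 (165.1261 km)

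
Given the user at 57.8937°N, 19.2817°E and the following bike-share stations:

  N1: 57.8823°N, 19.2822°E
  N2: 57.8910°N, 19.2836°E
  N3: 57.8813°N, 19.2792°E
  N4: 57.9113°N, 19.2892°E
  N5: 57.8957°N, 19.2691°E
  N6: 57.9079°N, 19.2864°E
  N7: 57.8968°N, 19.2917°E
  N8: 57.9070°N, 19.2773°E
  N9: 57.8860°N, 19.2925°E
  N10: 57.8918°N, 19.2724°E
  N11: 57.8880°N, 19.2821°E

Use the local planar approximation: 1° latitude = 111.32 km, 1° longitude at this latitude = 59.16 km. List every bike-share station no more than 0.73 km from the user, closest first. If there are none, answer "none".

Distances from 57.8937°N, 19.2817°E:
N1: √((-0.0114·111.32)² + (0.0005·59.16)²) = √(1.610483 + 0.000875) = 1.2694 km
N2: √((-0.0027·111.32)² + (0.0019·59.16)²) = √(0.090339 + 0.012635) = 0.3209 km
N3: √((-0.0124·111.32)² + (-0.0025·59.16)²) = √(1.905416 + 0.021874) = 1.3883 km
N4: √((0.0176·111.32)² + (0.0075·59.16)²) = √(3.838590 + 0.196870) = 2.0088 km
N5: √((0.0020·111.32)² + (-0.0126·59.16)²) = √(0.049569 + 0.555645) = 0.7780 km
N6: √((0.0142·111.32)² + (0.0047·59.16)²) = √(2.498752 + 0.077313) = 1.6050 km
N7: √((0.0031·111.32)² + (0.0100·59.16)²) = √(0.119088 + 0.349991) = 0.6849 km
N8: √((0.0133·111.32)² + (-0.0044·59.16)²) = √(2.192046 + 0.067758) = 1.5033 km
N9: √((-0.0077·111.32)² + (0.0108·59.16)²) = √(0.734730 + 0.408229) = 1.0691 km
N10: √((-0.0019·111.32)² + (-0.0093·59.16)²) = √(0.044736 + 0.302707) = 0.5894 km
N11: √((-0.0057·111.32)² + (0.0004·59.16)²) = √(0.402621 + 0.000560) = 0.6350 km
Threshold 0.73 km: N2 (0.3209 km), N10 (0.5894 km), N11 (0.6350 km), N7 (0.6849 km) are within range.

N2, N10, N11, N7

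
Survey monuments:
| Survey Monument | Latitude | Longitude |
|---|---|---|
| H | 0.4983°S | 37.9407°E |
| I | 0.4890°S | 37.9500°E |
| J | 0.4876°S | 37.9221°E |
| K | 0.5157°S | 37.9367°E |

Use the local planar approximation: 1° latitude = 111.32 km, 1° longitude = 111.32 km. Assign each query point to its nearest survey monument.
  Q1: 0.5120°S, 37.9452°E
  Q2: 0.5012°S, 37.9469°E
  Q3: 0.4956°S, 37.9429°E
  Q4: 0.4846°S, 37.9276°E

Q1 at 0.5120°S, 37.9452°E:
  H: √((0.0137·111.32)² + (-0.0045·111.32)²) = √(2.325881 + 0.250941) = 1.6052 km
  I: √((0.0230·111.32)² + (0.0048·111.32)²) = √(6.555443 + 0.285515) = 2.6155 km
  J: √((0.0244·111.32)² + (-0.0231·111.32)²) = √(7.377786 + 6.612571) = 3.7404 km
  K: √((-0.0037·111.32)² + (-0.0085·111.32)²) = √(0.169648 + 0.895332) = 1.0320 km
  → nearest: K (1.0320 km)
Q2 at 0.5012°S, 37.9469°E:
  H: √((0.0029·111.32)² + (-0.0062·111.32)²) = √(0.104218 + 0.476354) = 0.7620 km
  I: √((0.0122·111.32)² + (0.0031·111.32)²) = √(1.844446 + 0.119088) = 1.4013 km
  J: √((0.0136·111.32)² + (-0.0248·111.32)²) = √(2.292051 + 7.621663) = 3.1486 km
  K: √((-0.0145·111.32)² + (-0.0102·111.32)²) = √(2.605448 + 1.289278) = 1.9735 km
  → nearest: H (0.7620 km)
Q3 at 0.4956°S, 37.9429°E:
  H: √((-0.0027·111.32)² + (-0.0022·111.32)²) = √(0.090339 + 0.059978) = 0.3877 km
  I: √((0.0066·111.32)² + (0.0071·111.32)²) = √(0.539802 + 0.624688) = 1.0791 km
  J: √((0.0080·111.32)² + (-0.0208·111.32)²) = √(0.793097 + 5.361336) = 2.4808 km
  K: √((-0.0201·111.32)² + (-0.0062·111.32)²) = √(5.006549 + 0.476354) = 2.3416 km
  → nearest: H (0.3877 km)
Q4 at 0.4846°S, 37.9276°E:
  H: √((-0.0137·111.32)² + (0.0131·111.32)²) = √(2.325881 + 2.126616) = 2.1101 km
  I: √((-0.0044·111.32)² + (0.0224·111.32)²) = √(0.239912 + 6.217881) = 2.5412 km
  J: √((-0.0030·111.32)² + (-0.0055·111.32)²) = √(0.111529 + 0.374862) = 0.6974 km
  K: √((-0.0311·111.32)² + (0.0091·111.32)²) = √(11.985804 + 1.026193) = 3.6072 km
  → nearest: J (0.6974 km)

Q1→K; Q2→H; Q3→H; Q4→J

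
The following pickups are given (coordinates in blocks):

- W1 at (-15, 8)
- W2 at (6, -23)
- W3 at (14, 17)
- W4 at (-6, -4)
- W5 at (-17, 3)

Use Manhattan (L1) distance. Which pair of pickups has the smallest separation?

Pairwise distances:
W1–W2: 52 blocks
W1–W3: 38 blocks
W1–W4: 21 blocks
W1–W5: 7 blocks
W2–W3: 48 blocks
W2–W4: 31 blocks
W2–W5: 49 blocks
W3–W4: 41 blocks
W3–W5: 45 blocks
W4–W5: 18 blocks
Closest pair: W1–W5 at 7 blocks.

W1 and W5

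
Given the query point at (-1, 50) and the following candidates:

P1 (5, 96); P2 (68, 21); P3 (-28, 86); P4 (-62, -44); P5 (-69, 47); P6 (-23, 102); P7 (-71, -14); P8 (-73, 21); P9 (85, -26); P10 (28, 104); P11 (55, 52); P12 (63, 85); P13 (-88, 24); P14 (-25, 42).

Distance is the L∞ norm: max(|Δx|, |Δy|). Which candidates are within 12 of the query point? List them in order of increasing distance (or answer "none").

Distances from (-1, 50):
P1: max(|6|, |46|) = 46
P2: max(|69|, |-29|) = 69
P3: max(|-27|, |36|) = 36
P4: max(|-61|, |-94|) = 94
P5: max(|-68|, |-3|) = 68
P6: max(|-22|, |52|) = 52
P7: max(|-70|, |-64|) = 70
P8: max(|-72|, |-29|) = 72
P9: max(|86|, |-76|) = 86
P10: max(|29|, |54|) = 54
P11: max(|56|, |2|) = 56
P12: max(|64|, |35|) = 64
P13: max(|-87|, |-26|) = 87
P14: max(|-24|, |-8|) = 24
Threshold 12: none within range.

none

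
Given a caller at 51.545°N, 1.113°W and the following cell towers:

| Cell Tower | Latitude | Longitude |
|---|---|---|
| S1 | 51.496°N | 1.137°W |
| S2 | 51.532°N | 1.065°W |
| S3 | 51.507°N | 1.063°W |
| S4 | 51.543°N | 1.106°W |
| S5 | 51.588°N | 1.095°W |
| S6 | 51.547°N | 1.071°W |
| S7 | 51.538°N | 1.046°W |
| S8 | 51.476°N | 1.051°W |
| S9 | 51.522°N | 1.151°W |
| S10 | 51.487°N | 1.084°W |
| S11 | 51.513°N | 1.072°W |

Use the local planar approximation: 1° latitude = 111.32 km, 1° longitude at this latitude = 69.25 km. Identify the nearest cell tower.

S4

Distances from 51.545°N, 1.113°W:
S1: √((-0.049·111.32)² + (-0.024·69.25)²) = √(29.75353 + 2.76224) = 5.702 km
S2: √((-0.013·111.32)² + (0.048·69.25)²) = √(2.09427 + 11.04898) = 3.625 km
S3: √((-0.038·111.32)² + (0.050·69.25)²) = √(17.89425 + 11.98891) = 5.467 km
S4: √((-0.002·111.32)² + (0.007·69.25)²) = √(0.04957 + 0.23498) = 0.533 km
S5: √((0.043·111.32)² + (0.018·69.25)²) = √(22.91307 + 1.55376) = 4.946 km
S6: √((0.002·111.32)² + (0.042·69.25)²) = √(0.04957 + 8.45937) = 2.917 km
S7: √((-0.007·111.32)² + (0.067·69.25)²) = √(0.60721 + 21.52728) = 4.705 km
S8: √((-0.069·111.32)² + (0.062·69.25)²) = √(58.99899 + 18.43414) = 8.800 km
S9: √((-0.023·111.32)² + (-0.038·69.25)²) = √(6.55544 + 6.92479) = 3.672 km
S10: √((-0.058·111.32)² + (0.029·69.25)²) = √(41.68717 + 4.03307) = 6.762 km
S11: √((-0.032·111.32)² + (0.041·69.25)²) = √(12.68955 + 8.06134) = 4.555 km
Minimum: S4 at 0.533 km.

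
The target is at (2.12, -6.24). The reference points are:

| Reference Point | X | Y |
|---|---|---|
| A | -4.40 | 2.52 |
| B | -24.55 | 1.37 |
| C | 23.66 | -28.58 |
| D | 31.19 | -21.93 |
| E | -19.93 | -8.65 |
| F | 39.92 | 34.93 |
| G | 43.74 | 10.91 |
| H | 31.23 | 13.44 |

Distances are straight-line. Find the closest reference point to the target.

A

Distances from (2.12, -6.24):
A: 10.92
B: 27.73
C: 31.03
D: 33.03
E: 22.18
F: 55.89
G: 45.01
H: 35.14
Minimum: A at 10.92.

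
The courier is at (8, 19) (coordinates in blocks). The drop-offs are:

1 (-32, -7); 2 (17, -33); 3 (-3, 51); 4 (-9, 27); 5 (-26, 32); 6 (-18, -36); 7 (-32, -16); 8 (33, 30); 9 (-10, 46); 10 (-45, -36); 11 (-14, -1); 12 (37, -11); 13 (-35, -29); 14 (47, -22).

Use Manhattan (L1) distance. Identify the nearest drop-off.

4

Distances from (8, 19):
1: 66 blocks
2: 61 blocks
3: 43 blocks
4: 25 blocks
5: 47 blocks
6: 81 blocks
7: 75 blocks
8: 36 blocks
9: 45 blocks
10: 108 blocks
11: 42 blocks
12: 59 blocks
13: 91 blocks
14: 80 blocks
Minimum: 4 at 25 blocks.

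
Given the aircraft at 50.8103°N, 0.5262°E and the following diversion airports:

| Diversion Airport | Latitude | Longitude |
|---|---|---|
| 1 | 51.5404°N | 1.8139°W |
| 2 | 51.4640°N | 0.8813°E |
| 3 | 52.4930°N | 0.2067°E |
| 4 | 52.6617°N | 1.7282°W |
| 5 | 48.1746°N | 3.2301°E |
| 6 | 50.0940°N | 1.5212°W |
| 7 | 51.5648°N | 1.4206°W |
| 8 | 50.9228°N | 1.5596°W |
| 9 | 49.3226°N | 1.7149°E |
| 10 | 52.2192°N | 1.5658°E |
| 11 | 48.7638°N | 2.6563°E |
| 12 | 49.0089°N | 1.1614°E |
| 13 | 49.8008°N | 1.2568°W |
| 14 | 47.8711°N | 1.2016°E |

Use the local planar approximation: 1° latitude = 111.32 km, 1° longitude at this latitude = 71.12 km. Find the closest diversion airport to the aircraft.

2

Distances from 50.8103°N, 0.5262°E:
1: √((0.7301·111.32)² + (-2.3401·71.12)²) = √(6605.582062 + 27698.249893) = 185.2129 km
2: √((0.6537·111.32)² + (0.3551·71.12)²) = √(5295.456017 + 637.800478) = 77.0276 km
3: √((1.6827·111.32)² + (-0.3195·71.12)²) = √(35088.094564 + 516.327458) = 188.6913 km
4: √((1.8514·111.32)² + (-2.2544·71.12)²) = √(42476.322950 + 25706.647801) = 261.1187 km
5: √((-2.6357·111.32)² + (2.7039·71.12)²) = √(86087.153601 + 36979.816135) = 350.8090 km
6: √((-0.7163·111.32)² + (-2.0474·71.12)²) = √(6358.230934 + 21202.588949) = 166.0145 km
7: √((0.7545·111.32)² + (-1.9468·71.12)²) = √(7054.478002 + 19170.179132) = 161.9403 km
8: √((0.1125·111.32)² + (-2.0858·71.12)²) = √(156.838052 + 22005.377446) = 148.8698 km
9: √((-1.4877·111.32)² + (1.1887·71.12)²) = √(27426.925153 + 7147.069764) = 185.9408 km
10: √((1.4089·111.32)² + (1.0396·71.12)²) = √(24598.392874 + 5466.584147) = 173.3926 km
11: √((-2.0465·111.32)² + (2.1301·71.12)²) = √(51900.302996 + 22950.041789) = 273.5879 km
12: √((-1.8014·111.32)² + (0.6352·71.12)²) = √(40213.022062 + 2040.818934) = 205.5574 km
13: √((-1.0095·111.32)² + (-1.7830·71.12)²) = √(12628.711496 + 16080.005104) = 169.4365 km
14: √((-2.9392·111.32)² + (0.6754·71.12)²) = √(107054.437342 + 2307.308195) = 330.6989 km
Minimum: 2 at 77.0276 km.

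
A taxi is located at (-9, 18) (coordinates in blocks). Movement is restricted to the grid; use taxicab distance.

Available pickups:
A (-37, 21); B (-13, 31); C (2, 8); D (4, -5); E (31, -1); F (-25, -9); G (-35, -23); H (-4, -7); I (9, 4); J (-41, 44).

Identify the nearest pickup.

Distances from (-9, 18):
A: |-28| + |3| = 28 + 3 = 31 blocks
B: |-4| + |13| = 4 + 13 = 17 blocks
C: |11| + |-10| = 11 + 10 = 21 blocks
D: |13| + |-23| = 13 + 23 = 36 blocks
E: |40| + |-19| = 40 + 19 = 59 blocks
F: |-16| + |-27| = 16 + 27 = 43 blocks
G: |-26| + |-41| = 26 + 41 = 67 blocks
H: |5| + |-25| = 5 + 25 = 30 blocks
I: |18| + |-14| = 18 + 14 = 32 blocks
J: |-32| + |26| = 32 + 26 = 58 blocks
Minimum: B at 17 blocks.

B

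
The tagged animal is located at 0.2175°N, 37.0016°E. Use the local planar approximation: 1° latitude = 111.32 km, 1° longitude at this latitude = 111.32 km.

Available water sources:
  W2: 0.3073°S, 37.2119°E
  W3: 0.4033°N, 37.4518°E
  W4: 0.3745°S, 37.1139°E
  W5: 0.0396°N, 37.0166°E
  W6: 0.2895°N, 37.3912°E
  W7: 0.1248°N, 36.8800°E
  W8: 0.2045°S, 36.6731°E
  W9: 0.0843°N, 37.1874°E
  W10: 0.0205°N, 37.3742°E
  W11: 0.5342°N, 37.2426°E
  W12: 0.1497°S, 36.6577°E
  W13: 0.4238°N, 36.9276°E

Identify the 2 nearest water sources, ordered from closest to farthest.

Distances from 0.2175°N, 37.0016°E:
W2: √((-0.5248·111.32)² + (0.2103·111.32)²) = √(3412.982395 + 548.056005) = 62.9368 km
W3: √((0.1858·111.32)² + (0.4502·111.32)²) = √(427.797079 + 2511.639917) = 54.2166 km
W4: √((-0.5920·111.32)² + (0.1123·111.32)²) = √(4342.999794 + 156.280902) = 67.0767 km
W5: √((-0.1779·111.32)² + (0.0150·111.32)²) = √(392.191603 + 2.788232) = 19.8741 km
W6: √((0.0720·111.32)² + (0.3896·111.32)²) = √(64.240866 + 1880.980493) = 44.1047 km
W7: √((-0.0927·111.32)² + (-0.1216·111.32)²) = √(106.489273 + 183.237157) = 17.0214 km
W8: √((-0.4220·111.32)² + (-0.3285·111.32)²) = √(2206.842287 + 1337.263969) = 59.5324 km
W9: √((-0.1332·111.32)² + (0.1858·111.32)²) = √(219.864365 + 427.797079) = 25.4492 km
W10: √((-0.1970·111.32)² + (0.3726·111.32)²) = √(480.926654 + 1720.410547) = 46.9184 km
W11: √((0.3167·111.32)² + (0.2410·111.32)²) = √(1242.918127 + 719.748023) = 44.3020 km
W12: √((-0.3672·111.32)² + (-0.3439·111.32)²) = √(1670.904930 + 1465.584108) = 56.0044 km
W13: √((0.2063·111.32)² + (-0.0740·111.32)²) = √(527.405739 + 67.859372) = 24.3981 km
Sorted: W7 (17.0214 km) < W5 (19.8741 km) < W13 (24.3981 km) < W9 (25.4492 km) < …

W7, W5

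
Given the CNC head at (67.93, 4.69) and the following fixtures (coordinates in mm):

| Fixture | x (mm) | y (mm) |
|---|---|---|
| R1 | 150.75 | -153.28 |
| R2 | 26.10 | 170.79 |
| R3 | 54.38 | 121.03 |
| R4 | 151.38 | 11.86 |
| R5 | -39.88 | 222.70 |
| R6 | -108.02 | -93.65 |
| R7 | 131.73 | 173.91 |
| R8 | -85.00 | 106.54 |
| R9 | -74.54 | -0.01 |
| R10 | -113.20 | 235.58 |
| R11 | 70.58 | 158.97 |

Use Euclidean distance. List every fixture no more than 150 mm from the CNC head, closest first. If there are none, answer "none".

Distances from (67.93, 4.69):
R1: √((82.82)² + (-157.97)²) = √(6859.1524 + 24954.5209) = 178.36 mm
R2: √((-41.83)² + (166.10)²) = √(1749.7489 + 27589.2100) = 171.29 mm
R3: √((-13.55)² + (116.34)²) = √(183.6025 + 13534.9956) = 117.13 mm
R4: √((83.45)² + (7.17)²) = √(6963.9025 + 51.4089) = 83.76 mm
R5: √((-107.81)² + (218.01)²) = √(11622.9961 + 47528.3601) = 243.21 mm
R6: √((-175.95)² + (-98.34)²) = √(30958.4025 + 9670.7556) = 201.57 mm
R7: √((63.80)² + (169.22)²) = √(4070.4400 + 28635.4084) = 180.85 mm
R8: √((-152.93)² + (101.85)²) = √(23387.5849 + 10373.4225) = 183.74 mm
R9: √((-142.47)² + (-4.70)²) = √(20297.7009 + 22.0900) = 142.55 mm
R10: √((-181.13)² + (230.89)²) = √(32808.0769 + 53310.1921) = 293.46 mm
R11: √((2.65)² + (154.28)²) = √(7.0225 + 23802.3184) = 154.30 mm
Threshold 150 mm: R4 (83.76 mm), R3 (117.13 mm), R9 (142.55 mm) are within range.

R4, R3, R9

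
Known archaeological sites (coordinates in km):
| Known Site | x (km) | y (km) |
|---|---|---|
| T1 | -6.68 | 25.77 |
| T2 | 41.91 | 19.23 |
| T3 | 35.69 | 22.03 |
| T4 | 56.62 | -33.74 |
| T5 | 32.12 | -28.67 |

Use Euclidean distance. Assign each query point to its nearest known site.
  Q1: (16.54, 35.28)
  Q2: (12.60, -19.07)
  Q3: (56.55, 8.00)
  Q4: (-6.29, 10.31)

Q1 at (16.54, 35.28):
  T1: √((-23.22)² + (-9.51)²) = √(539.1684 + 90.4401) = 25.09 km
  T2: √((25.37)² + (-16.05)²) = √(643.6369 + 257.6025) = 30.02 km
  T3: √((19.15)² + (-13.25)²) = √(366.7225 + 175.5625) = 23.29 km
  T4: √((40.08)² + (-69.02)²) = √(1606.4064 + 4763.7604) = 79.81 km
  T5: √((15.58)² + (-63.95)²) = √(242.7364 + 4089.6025) = 65.82 km
  → nearest: T3 (23.29 km)
Q2 at (12.60, -19.07):
  T1: √((-19.28)² + (44.84)²) = √(371.7184 + 2010.6256) = 48.81 km
  T2: √((29.31)² + (38.30)²) = √(859.0761 + 1466.8900) = 48.23 km
  T3: √((23.09)² + (41.10)²) = √(533.1481 + 1689.2100) = 47.14 km
  T4: √((44.02)² + (-14.67)²) = √(1937.7604 + 215.2089) = 46.40 km
  T5: √((19.52)² + (-9.60)²) = √(381.0304 + 92.1600) = 21.75 km
  → nearest: T5 (21.75 km)
Q3 at (56.55, 8.00):
  T1: √((-63.23)² + (17.77)²) = √(3998.0329 + 315.7729) = 65.68 km
  T2: √((-14.64)² + (11.23)²) = √(214.3296 + 126.1129) = 18.45 km
  T3: √((-20.86)² + (14.03)²) = √(435.1396 + 196.8409) = 25.14 km
  T4: √((0.07)² + (-41.74)²) = √(0.0049 + 1742.2276) = 41.74 km
  T5: √((-24.43)² + (-36.67)²) = √(596.8249 + 1344.6889) = 44.06 km
  → nearest: T2 (18.45 km)
Q4 at (-6.29, 10.31):
  T1: √((-0.39)² + (15.46)²) = √(0.1521 + 239.0116) = 15.46 km
  T2: √((48.20)² + (8.92)²) = √(2323.2400 + 79.5664) = 49.02 km
  T3: √((41.98)² + (11.72)²) = √(1762.3204 + 137.3584) = 43.59 km
  T4: √((62.91)² + (-44.05)²) = √(3957.6681 + 1940.4025) = 76.80 km
  T5: √((38.41)² + (-38.98)²) = √(1475.3281 + 1519.4404) = 54.72 km
  → nearest: T1 (15.46 km)

Q1→T3; Q2→T5; Q3→T2; Q4→T1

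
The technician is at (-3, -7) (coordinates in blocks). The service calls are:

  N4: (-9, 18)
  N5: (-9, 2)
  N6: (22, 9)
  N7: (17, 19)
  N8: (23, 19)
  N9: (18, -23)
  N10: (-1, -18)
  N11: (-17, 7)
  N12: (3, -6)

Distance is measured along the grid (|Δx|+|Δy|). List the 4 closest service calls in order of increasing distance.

Distances from (-3, -7):
N4: |-6| + |25| = 6 + 25 = 31 blocks
N5: |-6| + |9| = 6 + 9 = 15 blocks
N6: |25| + |16| = 25 + 16 = 41 blocks
N7: |20| + |26| = 20 + 26 = 46 blocks
N8: |26| + |26| = 26 + 26 = 52 blocks
N9: |21| + |-16| = 21 + 16 = 37 blocks
N10: |2| + |-11| = 2 + 11 = 13 blocks
N11: |-14| + |14| = 14 + 14 = 28 blocks
N12: |6| + |1| = 6 + 1 = 7 blocks
Sorted: N12 (7 blocks) < N10 (13 blocks) < N5 (15 blocks) < N11 (28 blocks) < N4 (31 blocks) < N9 (37 blocks) < …

N12, N10, N5, N11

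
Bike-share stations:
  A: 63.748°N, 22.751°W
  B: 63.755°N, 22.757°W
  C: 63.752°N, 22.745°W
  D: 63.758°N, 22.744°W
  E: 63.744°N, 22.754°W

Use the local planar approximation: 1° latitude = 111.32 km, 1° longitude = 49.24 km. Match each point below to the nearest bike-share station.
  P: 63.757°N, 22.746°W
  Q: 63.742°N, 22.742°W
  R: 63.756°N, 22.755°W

P→D; Q→E; R→B

P at 63.757°N, 22.746°W:
  A: 1.031687 km
  B: 0.585613 km
  C: 0.558774 km
  D: 0.148629 km
  E: 1.499815 km
  → nearest: D (0.148629 km)
Q at 63.742°N, 22.742°W:
  A: 0.801566 km
  B: 1.624747 km
  C: 1.122958 km
  D: 1.783840 km
  E: 0.631433 km
  → nearest: E (0.631433 km)
R at 63.756°N, 22.755°W:
  A: 0.912080 km
  B: 0.148629 km
  C: 0.663877 km
  D: 0.585613 km
  E: 1.336747 km
  → nearest: B (0.148629 km)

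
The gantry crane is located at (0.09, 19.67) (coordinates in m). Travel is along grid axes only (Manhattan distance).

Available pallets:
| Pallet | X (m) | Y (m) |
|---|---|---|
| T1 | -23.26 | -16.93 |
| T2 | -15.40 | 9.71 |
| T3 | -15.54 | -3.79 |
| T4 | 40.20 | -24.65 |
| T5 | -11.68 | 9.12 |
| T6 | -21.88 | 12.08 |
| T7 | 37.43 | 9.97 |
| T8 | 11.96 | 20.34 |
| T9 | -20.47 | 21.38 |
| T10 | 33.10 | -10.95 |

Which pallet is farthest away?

Distances from (0.09, 19.67):
T1: |-23.35| + |-36.60| = 23.35 + 36.60 = 59.95 m
T2: |-15.49| + |-9.96| = 15.49 + 9.96 = 25.45 m
T3: |-15.63| + |-23.46| = 15.63 + 23.46 = 39.09 m
T4: |40.11| + |-44.32| = 40.11 + 44.32 = 84.43 m
T5: |-11.77| + |-10.55| = 11.77 + 10.55 = 22.32 m
T6: |-21.97| + |-7.59| = 21.97 + 7.59 = 29.56 m
T7: |37.34| + |-9.70| = 37.34 + 9.70 = 47.04 m
T8: |11.87| + |0.67| = 11.87 + 0.67 = 12.54 m
T9: |-20.56| + |1.71| = 20.56 + 1.71 = 22.27 m
T10: |33.01| + |-30.62| = 33.01 + 30.62 = 63.63 m
Maximum: T4 at 84.43 m.

T4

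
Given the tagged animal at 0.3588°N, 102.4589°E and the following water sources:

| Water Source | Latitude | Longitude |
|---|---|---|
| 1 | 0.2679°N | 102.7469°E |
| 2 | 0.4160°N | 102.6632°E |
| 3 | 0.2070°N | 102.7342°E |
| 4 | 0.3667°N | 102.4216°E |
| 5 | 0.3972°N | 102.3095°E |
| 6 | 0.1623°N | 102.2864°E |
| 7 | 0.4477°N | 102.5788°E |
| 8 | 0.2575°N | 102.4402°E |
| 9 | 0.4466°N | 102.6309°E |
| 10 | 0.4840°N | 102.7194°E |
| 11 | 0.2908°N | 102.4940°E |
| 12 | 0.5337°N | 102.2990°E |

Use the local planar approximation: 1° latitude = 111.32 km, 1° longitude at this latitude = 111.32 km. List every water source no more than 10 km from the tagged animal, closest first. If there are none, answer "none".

Distances from 0.3588°N, 102.4589°E:
1: √((-0.0909·111.32)² + (0.2880·111.32)²) = √(102.393918 + 1027.853859) = 33.6192 km
2: √((0.0572·111.32)² + (0.2043·111.32)²) = √(40.545107 + 517.229312) = 23.6172 km
3: √((-0.1518·111.32)² + (0.2753·111.32)²) = √(285.555111 + 939.201588) = 34.9965 km
4: √((0.0079·111.32)² + (-0.0373·111.32)²) = √(0.773394 + 17.241064) = 4.2443 km
5: √((0.0384·111.32)² + (-0.1494·111.32)²) = √(18.272957 + 276.597080) = 17.1718 km
6: √((-0.1965·111.32)² + (-0.1725·111.32)²) = √(478.488500 + 368.743687) = 29.1073 km
7: √((0.0889·111.32)² + (0.1199·111.32)²) = √(97.937704 + 178.149563) = 16.6159 km
8: √((-0.1013·111.32)² + (-0.0187·111.32)²) = √(127.164324 + 4.333408) = 11.4672 km
9: √((0.0878·111.32)² + (0.1720·111.32)²) = √(95.529043 + 366.609141) = 21.4974 km
10: √((0.1252·111.32)² + (0.2605·111.32)²) = √(194.247328 + 840.933881) = 32.1742 km
11: √((-0.0680·111.32)² + (0.0351·111.32)²) = √(57.301266 + 15.267243) = 8.5187 km
12: √((0.1749·111.32)² + (-0.1599·111.32)²) = √(379.075760 + 316.842421) = 26.3803 km
Threshold 10 km: 4 (4.2443 km), 11 (8.5187 km) are within range.

4, 11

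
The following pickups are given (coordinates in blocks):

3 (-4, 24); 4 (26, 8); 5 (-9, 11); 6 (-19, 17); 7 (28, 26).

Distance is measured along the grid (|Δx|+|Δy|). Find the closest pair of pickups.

5 and 6

Pairwise distances:
3–4: 46 blocks
3–5: 18 blocks
3–6: 22 blocks
3–7: 34 blocks
4–5: 38 blocks
4–6: 54 blocks
4–7: 20 blocks
5–6: 16 blocks
5–7: 52 blocks
6–7: 56 blocks
Closest pair: 5–6 at 16 blocks.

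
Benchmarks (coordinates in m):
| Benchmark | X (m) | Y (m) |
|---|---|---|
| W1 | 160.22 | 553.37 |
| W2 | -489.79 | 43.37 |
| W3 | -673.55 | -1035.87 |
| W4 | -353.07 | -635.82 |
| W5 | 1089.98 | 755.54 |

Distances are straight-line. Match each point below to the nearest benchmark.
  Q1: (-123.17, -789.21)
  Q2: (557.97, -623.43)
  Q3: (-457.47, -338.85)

Q1 at (-123.17, -789.21):
  W1: 1372.16 m
  W2: 909.73 m
  W3: 603.12 m
  W4: 276.37 m
  W5: 1964.18 m
  → nearest: W4 (276.37 m)
Q2 at (557.97, -623.43):
  W1: 1242.20 m
  W2: 1241.94 m
  W3: 1298.75 m
  W4: 911.12 m
  W5: 1478.04 m
  → nearest: W4 (911.12 m)
Q3 at (-457.47, -338.85):
  W1: 1085.17 m
  W2: 383.58 m
  W3: 729.74 m
  W4: 314.79 m
  W5: 1895.33 m
  → nearest: W4 (314.79 m)

Q1→W4; Q2→W4; Q3→W4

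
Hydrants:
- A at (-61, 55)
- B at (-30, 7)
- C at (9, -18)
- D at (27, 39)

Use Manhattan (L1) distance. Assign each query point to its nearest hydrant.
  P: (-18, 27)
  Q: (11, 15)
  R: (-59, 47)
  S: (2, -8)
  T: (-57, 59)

P→B; Q→C; R→A; S→C; T→A

P at (-18, 27):
  A: 71
  B: 32
  C: 72
  D: 57
  → nearest: B (32)
Q at (11, 15):
  A: 112
  B: 49
  C: 35
  D: 40
  → nearest: C (35)
R at (-59, 47):
  A: 10
  B: 69
  C: 133
  D: 94
  → nearest: A (10)
S at (2, -8):
  A: 126
  B: 47
  C: 17
  D: 72
  → nearest: C (17)
T at (-57, 59):
  A: 8
  B: 79
  C: 143
  D: 104
  → nearest: A (8)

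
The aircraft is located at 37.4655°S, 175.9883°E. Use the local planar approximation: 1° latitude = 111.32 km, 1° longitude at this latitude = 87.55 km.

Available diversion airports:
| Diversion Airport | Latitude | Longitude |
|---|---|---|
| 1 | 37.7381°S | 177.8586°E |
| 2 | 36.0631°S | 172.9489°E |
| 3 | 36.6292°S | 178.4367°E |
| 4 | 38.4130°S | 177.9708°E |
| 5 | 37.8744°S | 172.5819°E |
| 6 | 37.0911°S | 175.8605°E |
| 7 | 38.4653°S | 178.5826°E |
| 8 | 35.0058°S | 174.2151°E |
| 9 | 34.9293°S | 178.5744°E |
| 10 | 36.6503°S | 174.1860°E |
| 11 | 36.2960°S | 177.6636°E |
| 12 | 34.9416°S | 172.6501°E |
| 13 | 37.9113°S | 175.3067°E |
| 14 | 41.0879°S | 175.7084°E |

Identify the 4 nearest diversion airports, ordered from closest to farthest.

Distances from 37.4655°S, 175.9883°E:
1: √((-0.2726·111.32)² + (1.8703·87.55)²) = √(920.869520 + 26812.348065) = 166.5329 km
2: √((1.4024·111.32)² + (-3.0394·87.55)²) = √(24371.945680 + 70808.927934) = 308.5140 km
3: √((0.8363·111.32)² + (2.4484·87.55)²) = √(8667.035769 + 45949.103509) = 233.7010 km
4: √((-0.9475·111.32)² + (1.9825·87.55)²) = √(11125.123290 + 30125.807232) = 203.1033 km
5: √((-0.4089·111.32)² + (-3.4064·87.55)²) = √(2071.956419 + 88941.323767) = 301.6841 km
6: √((0.3744·111.32)² + (-0.1278·87.55)²) = √(1737.073022 + 125.191259) = 43.1540 km
7: √((-0.9998·111.32)² + (2.5943·87.55)²) = √(12387.186039 + 51588.475262) = 252.9341 km
8: √((2.4597·111.32)² + (-1.7732·87.55)²) = √(74973.999261 + 24100.593970) = 314.7612 km
9: √((2.5362·111.32)² + (2.5861·87.55)²) = √(79710.106933 + 51262.871474) = 361.9019 km
10: √((0.8152·111.32)² + (-1.8023·87.55)²) = √(8235.211120 + 24898.114869) = 182.0256 km
11: √((1.1695·111.32)² + (1.6753·87.55)²) = √(16949.108023 + 21512.826656) = 196.1171 km
12: √((2.5239·111.32)² + (-3.3382·87.55)²) = √(78938.829532 + 85415.562734) = 405.4065 km
13: √((-0.4458·111.32)² + (-0.6816·87.55)²) = √(2462.785135 + 3560.995824) = 77.6130 km
14: √((-3.6224·111.32)² + (-0.2799·87.55)²) = √(162606.988112 + 600.507033) = 403.9895 km
Sorted: 6 (43.1540 km) < 13 (77.6130 km) < 1 (166.5329 km) < 10 (182.0256 km) < 11 (196.1171 km) < 4 (203.1033 km) < …

6, 13, 1, 10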